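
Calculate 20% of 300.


Convert percentage to decimal:
20% = 0.2
Multiply:
300 x 0.2 = 60

60


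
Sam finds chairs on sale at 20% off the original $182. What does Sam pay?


Calculate the discount amount:
20% of $182 = $36.40
Subtract from original:
$182 - $36.40 = $145.60

$145.60


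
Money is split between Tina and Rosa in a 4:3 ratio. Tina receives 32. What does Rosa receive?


Find the multiplier:
32 / 4 = 8
Apply to Rosa's share:
3 x 8 = 24

24


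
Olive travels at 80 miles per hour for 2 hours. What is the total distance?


Use the formula: distance = speed x time
Speed = 80 mph, Time = 2 hours
80 x 2 = 160 miles

160 miles


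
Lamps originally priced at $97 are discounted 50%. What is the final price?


Calculate the discount amount:
50% of $97 = $48.50
Subtract from original:
$97 - $48.50 = $48.50

$48.50


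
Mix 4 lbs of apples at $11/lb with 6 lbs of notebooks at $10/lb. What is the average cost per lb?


Cost of apples:
4 x $11 = $44
Cost of notebooks:
6 x $10 = $60
Total cost: $44 + $60 = $104
Total weight: 10 lbs
Average: $104 / 10 = $10.40/lb

$10.40/lb


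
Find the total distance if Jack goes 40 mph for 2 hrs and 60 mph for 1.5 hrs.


Leg 1 distance:
40 x 2 = 80 miles
Leg 2 distance:
60 x 1.5 = 90 miles
Total distance:
80 + 90 = 170 miles

170 miles


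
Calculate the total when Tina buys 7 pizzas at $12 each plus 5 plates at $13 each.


Cost of pizzas:
7 x $12 = $84
Cost of plates:
5 x $13 = $65
Add both:
$84 + $65 = $149

$149


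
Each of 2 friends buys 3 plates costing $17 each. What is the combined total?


Cost per person:
3 x $17 = $51
Group total:
2 x $51 = $102

$102


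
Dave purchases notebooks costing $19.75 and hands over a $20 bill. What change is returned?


Start with the amount paid:
$20
Subtract the price:
$20 - $19.75 = $0.25

$0.25


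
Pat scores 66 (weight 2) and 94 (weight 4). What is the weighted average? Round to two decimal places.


Weighted sum:
2 x 66 + 4 x 94 = 508
Total weight:
2 + 4 = 6
Weighted average:
508 / 6 = 84.6666... ≈ 84.67

84.67


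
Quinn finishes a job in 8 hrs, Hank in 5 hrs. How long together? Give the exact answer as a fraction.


Quinn's rate: 1/8 of the job per hour
Hank's rate: 1/5 of the job per hour
Combined rate: 1/8 + 1/5 = 13/40 per hour
Time = 1 / (13/40) = 40/13 hours (≈ 3.08 hours)

40/13 hours


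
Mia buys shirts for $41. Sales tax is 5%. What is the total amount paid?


Calculate the tax:
5% of $41 = $2.05
Add tax to price:
$41 + $2.05 = $43.05

$43.05


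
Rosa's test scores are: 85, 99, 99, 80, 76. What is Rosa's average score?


Add the scores:
85 + 99 + 99 + 80 + 76 = 439
Divide by the number of tests:
439 / 5 = 87.8

87.8


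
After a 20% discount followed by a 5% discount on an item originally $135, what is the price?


First discount:
20% of $135 = $27
Price after first discount:
$135 - $27 = $108
Second discount:
5% of $108 = $5.40
Final price:
$108 - $5.40 = $102.60

$102.60


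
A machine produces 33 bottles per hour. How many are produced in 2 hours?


Production rate: 33 bottles per hour
Time: 2 hours
Total: 33 x 2 = 66 bottles

66 bottles


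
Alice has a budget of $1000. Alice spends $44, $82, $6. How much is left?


Add up expenses:
$44 + $82 + $6 = $132
Subtract from budget:
$1000 - $132 = $868

$868


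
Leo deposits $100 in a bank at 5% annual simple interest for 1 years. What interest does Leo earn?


Use the formula I = P x R x T / 100
P x R x T = 100 x 5 x 1 = 500
I = 500 / 100 = $5

$5


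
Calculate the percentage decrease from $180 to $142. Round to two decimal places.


Find the absolute change:
|142 - 180| = 38
Divide by original and multiply by 100:
38 / 180 x 100 = 21.1111...% ≈ 21.11%

21.11%


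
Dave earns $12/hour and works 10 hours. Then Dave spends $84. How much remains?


Calculate earnings:
10 x $12 = $120
Subtract spending:
$120 - $84 = $36

$36


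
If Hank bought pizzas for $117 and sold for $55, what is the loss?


Selling price = $55
Cost price = $117
Loss = cost price - selling price:
Loss = $117 - $55 = $62

$62


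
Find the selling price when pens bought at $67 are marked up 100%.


Calculate the markup amount:
100% of $67 = $67
Add to cost:
$67 + $67 = $134

$134


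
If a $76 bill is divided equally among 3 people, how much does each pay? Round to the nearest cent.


Total bill: $76
Number of people: 3
Each pays: $76 / 3 = $25.3333... ≈ $25.33

$25.33


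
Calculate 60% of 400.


Convert percentage to decimal:
60% = 0.6
Multiply:
400 x 0.6 = 240

240


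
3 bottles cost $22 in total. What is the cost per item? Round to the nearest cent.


Total cost: $22
Number of items: 3
Unit price: $22 / 3 = $7.3333... ≈ $7.33

$7.33


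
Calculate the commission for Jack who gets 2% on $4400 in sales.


Convert rate to decimal:
2% = 0.02
Multiply by sales:
$4400 x 0.02 = $88

$88


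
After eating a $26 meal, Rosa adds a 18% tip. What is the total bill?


Calculate the tip:
18% of $26 = $4.68
Add tip to meal cost:
$26 + $4.68 = $30.68

$30.68


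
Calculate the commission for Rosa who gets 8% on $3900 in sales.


Convert rate to decimal:
8% = 0.08
Multiply by sales:
$3900 x 0.08 = $312

$312


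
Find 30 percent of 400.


Convert percentage to decimal:
30% = 0.3
Multiply:
400 x 0.3 = 120

120


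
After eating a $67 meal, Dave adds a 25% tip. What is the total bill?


Calculate the tip:
25% of $67 = $16.75
Add tip to meal cost:
$67 + $16.75 = $83.75

$83.75


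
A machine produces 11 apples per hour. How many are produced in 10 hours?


Production rate: 11 apples per hour
Time: 10 hours
Total: 11 x 10 = 110 apples

110 apples


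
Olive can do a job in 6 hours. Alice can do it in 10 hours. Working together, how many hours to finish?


Olive's rate: 1/6 of the job per hour
Alice's rate: 1/10 of the job per hour
Combined rate: 1/6 + 1/10 = 4/15 per hour
Time = 1 / (4/15) = 15/4 = 3.75 hours

3.75 hours


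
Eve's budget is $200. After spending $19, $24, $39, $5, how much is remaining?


Add up expenses:
$19 + $24 + $39 + $5 = $87
Subtract from budget:
$200 - $87 = $113

$113


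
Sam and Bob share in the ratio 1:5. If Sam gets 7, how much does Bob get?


Find the multiplier:
7 / 1 = 7
Apply to Bob's share:
5 x 7 = 35

35


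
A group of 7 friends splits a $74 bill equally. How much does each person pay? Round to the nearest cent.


Total bill: $74
Number of people: 7
Each pays: $74 / 7 = $10.5714... ≈ $10.57

$10.57


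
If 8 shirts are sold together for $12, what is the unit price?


Total cost: $12
Number of items: 8
Unit price: $12 / 8 = $1.50

$1.50


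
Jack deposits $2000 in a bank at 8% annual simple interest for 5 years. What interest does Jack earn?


Use the formula I = P x R x T / 100
P x R x T = 2000 x 8 x 5 = 80000
I = 80000 / 100 = $800

$800


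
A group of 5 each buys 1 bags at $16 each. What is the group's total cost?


Cost per person:
1 x $16 = $16
Group total:
5 x $16 = $80

$80


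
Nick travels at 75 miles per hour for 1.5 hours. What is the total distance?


Use the formula: distance = speed x time
Speed = 75 mph, Time = 1.5 hours
75 x 1.5 = 112.5 miles

112.5 miles


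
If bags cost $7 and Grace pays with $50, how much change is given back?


Start with the amount paid:
$50
Subtract the price:
$50 - $7 = $43

$43


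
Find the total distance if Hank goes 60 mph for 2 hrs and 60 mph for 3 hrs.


Leg 1 distance:
60 x 2 = 120 miles
Leg 2 distance:
60 x 3 = 180 miles
Total distance:
120 + 180 = 300 miles

300 miles


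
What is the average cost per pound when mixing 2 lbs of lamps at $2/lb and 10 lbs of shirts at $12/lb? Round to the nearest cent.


Cost of lamps:
2 x $2 = $4
Cost of shirts:
10 x $12 = $120
Total cost: $4 + $120 = $124
Total weight: 12 lbs
Average: $124 / 12 = $10.3333... ≈ $10.33/lb

$10.33/lb


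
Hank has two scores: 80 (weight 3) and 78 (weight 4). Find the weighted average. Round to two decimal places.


Weighted sum:
3 x 80 + 4 x 78 = 552
Total weight:
3 + 4 = 7
Weighted average:
552 / 7 = 78.8571... ≈ 78.86

78.86


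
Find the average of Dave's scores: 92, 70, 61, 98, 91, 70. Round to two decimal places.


Add the scores:
92 + 70 + 61 + 98 + 91 + 70 = 482
Divide by the number of tests:
482 / 6 = 80.3333... ≈ 80.33

80.33


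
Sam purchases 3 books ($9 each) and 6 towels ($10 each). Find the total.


Cost of books:
3 x $9 = $27
Cost of towels:
6 x $10 = $60
Add both:
$27 + $60 = $87

$87


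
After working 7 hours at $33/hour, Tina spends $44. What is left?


Calculate earnings:
7 x $33 = $231
Subtract spending:
$231 - $44 = $187

$187


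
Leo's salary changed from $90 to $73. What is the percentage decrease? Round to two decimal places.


Find the absolute change:
|73 - 90| = 17
Divide by original and multiply by 100:
17 / 90 x 100 = 18.8888...% ≈ 18.89%

18.89%


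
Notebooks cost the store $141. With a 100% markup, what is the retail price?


Calculate the markup amount:
100% of $141 = $141
Add to cost:
$141 + $141 = $282

$282


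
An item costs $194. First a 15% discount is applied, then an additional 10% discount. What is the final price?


First discount:
15% of $194 = $29.10
Price after first discount:
$194 - $29.10 = $164.90
Second discount:
10% of $164.90 = $16.49
Final price:
$164.90 - $16.49 = $148.41

$148.41


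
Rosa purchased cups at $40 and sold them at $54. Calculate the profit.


Selling price = $54
Cost price = $40
Profit = selling price - cost price:
Profit = $54 - $40 = $14

$14


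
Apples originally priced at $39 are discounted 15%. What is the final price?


Calculate the discount amount:
15% of $39 = $5.85
Subtract from original:
$39 - $5.85 = $33.15

$33.15


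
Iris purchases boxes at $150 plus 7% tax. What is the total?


Calculate the tax:
7% of $150 = $10.50
Add tax to price:
$150 + $10.50 = $160.50

$160.50


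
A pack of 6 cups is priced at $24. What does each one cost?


Total cost: $24
Number of items: 6
Unit price: $24 / 6 = $4

$4


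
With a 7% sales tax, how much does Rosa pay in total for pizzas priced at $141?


Calculate the tax:
7% of $141 = $9.87
Add tax to price:
$141 + $9.87 = $150.87

$150.87


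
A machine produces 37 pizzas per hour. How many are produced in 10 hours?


Production rate: 37 pizzas per hour
Time: 10 hours
Total: 37 x 10 = 370 pizzas

370 pizzas


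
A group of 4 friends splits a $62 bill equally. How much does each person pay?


Total bill: $62
Number of people: 4
Each pays: $62 / 4 = $15.50

$15.50


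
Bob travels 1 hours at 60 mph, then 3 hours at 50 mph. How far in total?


Leg 1 distance:
60 x 1 = 60 miles
Leg 2 distance:
50 x 3 = 150 miles
Total distance:
60 + 150 = 210 miles

210 miles


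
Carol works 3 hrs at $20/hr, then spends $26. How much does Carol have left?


Calculate earnings:
3 x $20 = $60
Subtract spending:
$60 - $26 = $34

$34


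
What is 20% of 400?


Convert percentage to decimal:
20% = 0.2
Multiply:
400 x 0.2 = 80

80


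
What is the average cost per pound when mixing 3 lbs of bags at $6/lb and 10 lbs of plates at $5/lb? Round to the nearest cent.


Cost of bags:
3 x $6 = $18
Cost of plates:
10 x $5 = $50
Total cost: $18 + $50 = $68
Total weight: 13 lbs
Average: $68 / 13 = $5.2307... ≈ $5.23/lb

$5.23/lb


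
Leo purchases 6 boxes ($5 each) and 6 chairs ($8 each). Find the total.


Cost of boxes:
6 x $5 = $30
Cost of chairs:
6 x $8 = $48
Add both:
$30 + $48 = $78

$78


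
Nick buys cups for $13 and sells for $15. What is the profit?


Selling price = $15
Cost price = $13
Profit = selling price - cost price:
Profit = $15 - $13 = $2

$2


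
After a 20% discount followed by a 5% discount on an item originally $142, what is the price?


First discount:
20% of $142 = $28.40
Price after first discount:
$142 - $28.40 = $113.60
Second discount:
5% of $113.60 = $5.68
Final price:
$113.60 - $5.68 = $107.92

$107.92


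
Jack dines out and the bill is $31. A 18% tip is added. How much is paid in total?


Calculate the tip:
18% of $31 = $5.58
Add tip to meal cost:
$31 + $5.58 = $36.58

$36.58


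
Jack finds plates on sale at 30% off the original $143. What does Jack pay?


Calculate the discount amount:
30% of $143 = $42.90
Subtract from original:
$143 - $42.90 = $100.10

$100.10


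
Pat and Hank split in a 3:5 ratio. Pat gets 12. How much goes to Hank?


Find the multiplier:
12 / 3 = 4
Apply to Hank's share:
5 x 4 = 20

20


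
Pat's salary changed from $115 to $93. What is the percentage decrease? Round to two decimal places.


Find the absolute change:
|93 - 115| = 22
Divide by original and multiply by 100:
22 / 115 x 100 = 19.1304...% ≈ 19.13%

19.13%


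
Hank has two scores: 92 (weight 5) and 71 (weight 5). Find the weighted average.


Weighted sum:
5 x 92 + 5 x 71 = 815
Total weight:
5 + 5 = 10
Weighted average:
815 / 10 = 81.5

81.5


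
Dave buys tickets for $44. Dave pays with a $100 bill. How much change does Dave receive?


Start with the amount paid:
$100
Subtract the price:
$100 - $44 = $56

$56


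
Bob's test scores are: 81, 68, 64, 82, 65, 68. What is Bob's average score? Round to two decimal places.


Add the scores:
81 + 68 + 64 + 82 + 65 + 68 = 428
Divide by the number of tests:
428 / 6 = 71.3333... ≈ 71.33

71.33


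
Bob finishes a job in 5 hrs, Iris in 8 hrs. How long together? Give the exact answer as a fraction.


Bob's rate: 1/5 of the job per hour
Iris's rate: 1/8 of the job per hour
Combined rate: 1/5 + 1/8 = 13/40 per hour
Time = 1 / (13/40) = 40/13 hours (≈ 3.08 hours)

40/13 hours


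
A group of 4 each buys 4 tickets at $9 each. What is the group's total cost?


Cost per person:
4 x $9 = $36
Group total:
4 x $36 = $144

$144


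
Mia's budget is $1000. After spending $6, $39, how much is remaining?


Add up expenses:
$6 + $39 = $45
Subtract from budget:
$1000 - $45 = $955

$955


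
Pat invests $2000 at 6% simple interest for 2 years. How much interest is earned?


Use the formula I = P x R x T / 100
P x R x T = 2000 x 6 x 2 = 24000
I = 24000 / 100 = $240

$240


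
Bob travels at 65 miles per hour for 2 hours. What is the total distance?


Use the formula: distance = speed x time
Speed = 65 mph, Time = 2 hours
65 x 2 = 130 miles

130 miles


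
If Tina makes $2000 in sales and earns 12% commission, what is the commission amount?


Convert rate to decimal:
12% = 0.12
Multiply by sales:
$2000 x 0.12 = $240

$240


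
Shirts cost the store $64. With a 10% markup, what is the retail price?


Calculate the markup amount:
10% of $64 = $6.40
Add to cost:
$64 + $6.40 = $70.40

$70.40


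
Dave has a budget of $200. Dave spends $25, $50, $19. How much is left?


Add up expenses:
$25 + $50 + $19 = $94
Subtract from budget:
$200 - $94 = $106

$106


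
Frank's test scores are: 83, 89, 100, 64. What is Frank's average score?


Add the scores:
83 + 89 + 100 + 64 = 336
Divide by the number of tests:
336 / 4 = 84

84


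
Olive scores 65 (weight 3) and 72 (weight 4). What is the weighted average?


Weighted sum:
3 x 65 + 4 x 72 = 483
Total weight:
3 + 4 = 7
Weighted average:
483 / 7 = 69

69


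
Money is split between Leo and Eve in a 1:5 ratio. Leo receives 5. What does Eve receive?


Find the multiplier:
5 / 1 = 5
Apply to Eve's share:
5 x 5 = 25

25


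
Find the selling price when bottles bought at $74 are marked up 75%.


Calculate the markup amount:
75% of $74 = $55.50
Add to cost:
$74 + $55.50 = $129.50

$129.50


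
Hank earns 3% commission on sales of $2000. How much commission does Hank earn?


Convert rate to decimal:
3% = 0.03
Multiply by sales:
$2000 x 0.03 = $60

$60


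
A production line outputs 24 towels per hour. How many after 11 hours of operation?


Production rate: 24 towels per hour
Time: 11 hours
Total: 24 x 11 = 264 towels

264 towels


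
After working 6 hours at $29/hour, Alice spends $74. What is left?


Calculate earnings:
6 x $29 = $174
Subtract spending:
$174 - $74 = $100

$100


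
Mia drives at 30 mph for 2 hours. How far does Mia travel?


Use the formula: distance = speed x time
Speed = 30 mph, Time = 2 hours
30 x 2 = 60 miles

60 miles


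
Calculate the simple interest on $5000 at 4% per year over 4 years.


Use the formula I = P x R x T / 100
P x R x T = 5000 x 4 x 4 = 80000
I = 80000 / 100 = $800

$800


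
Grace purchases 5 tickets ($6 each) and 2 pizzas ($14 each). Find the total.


Cost of tickets:
5 x $6 = $30
Cost of pizzas:
2 x $14 = $28
Add both:
$30 + $28 = $58

$58


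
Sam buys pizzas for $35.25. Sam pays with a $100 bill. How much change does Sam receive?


Start with the amount paid:
$100
Subtract the price:
$100 - $35.25 = $64.75

$64.75


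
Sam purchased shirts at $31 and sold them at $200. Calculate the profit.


Selling price = $200
Cost price = $31
Profit = selling price - cost price:
Profit = $200 - $31 = $169

$169


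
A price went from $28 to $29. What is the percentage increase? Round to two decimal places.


Find the absolute change:
|29 - 28| = 1
Divide by original and multiply by 100:
1 / 28 x 100 = 3.5714...% ≈ 3.57%

3.57%


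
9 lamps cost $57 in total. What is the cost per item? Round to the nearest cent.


Total cost: $57
Number of items: 9
Unit price: $57 / 9 = $6.3333... ≈ $6.33

$6.33


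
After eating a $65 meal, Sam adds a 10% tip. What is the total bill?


Calculate the tip:
10% of $65 = $6.50
Add tip to meal cost:
$65 + $6.50 = $71.50

$71.50


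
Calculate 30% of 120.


Convert percentage to decimal:
30% = 0.3
Multiply:
120 x 0.3 = 36

36


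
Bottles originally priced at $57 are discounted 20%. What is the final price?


Calculate the discount amount:
20% of $57 = $11.40
Subtract from original:
$57 - $11.40 = $45.60

$45.60


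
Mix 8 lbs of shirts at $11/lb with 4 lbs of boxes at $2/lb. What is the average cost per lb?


Cost of shirts:
8 x $11 = $88
Cost of boxes:
4 x $2 = $8
Total cost: $88 + $8 = $96
Total weight: 12 lbs
Average: $96 / 12 = $8/lb

$8/lb


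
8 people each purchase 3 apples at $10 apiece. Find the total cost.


Cost per person:
3 x $10 = $30
Group total:
8 x $30 = $240

$240


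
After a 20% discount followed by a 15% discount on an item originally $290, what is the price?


First discount:
20% of $290 = $58
Price after first discount:
$290 - $58 = $232
Second discount:
15% of $232 = $34.80
Final price:
$232 - $34.80 = $197.20

$197.20


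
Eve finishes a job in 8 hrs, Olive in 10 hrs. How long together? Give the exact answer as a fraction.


Eve's rate: 1/8 of the job per hour
Olive's rate: 1/10 of the job per hour
Combined rate: 1/8 + 1/10 = 9/40 per hour
Time = 1 / (9/40) = 40/9 hours (≈ 4.44 hours)

40/9 hours


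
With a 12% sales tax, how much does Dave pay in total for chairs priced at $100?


Calculate the tax:
12% of $100 = $12
Add tax to price:
$100 + $12 = $112

$112


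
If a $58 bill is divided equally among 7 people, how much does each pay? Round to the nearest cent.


Total bill: $58
Number of people: 7
Each pays: $58 / 7 = $8.2857... ≈ $8.29

$8.29


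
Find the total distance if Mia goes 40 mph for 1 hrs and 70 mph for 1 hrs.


Leg 1 distance:
40 x 1 = 40 miles
Leg 2 distance:
70 x 1 = 70 miles
Total distance:
40 + 70 = 110 miles

110 miles


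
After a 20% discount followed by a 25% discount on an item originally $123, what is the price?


First discount:
20% of $123 = $24.60
Price after first discount:
$123 - $24.60 = $98.40
Second discount:
25% of $98.40 = $24.60
Final price:
$98.40 - $24.60 = $73.80

$73.80


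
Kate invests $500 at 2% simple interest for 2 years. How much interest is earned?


Use the formula I = P x R x T / 100
P x R x T = 500 x 2 x 2 = 2000
I = 2000 / 100 = $20

$20


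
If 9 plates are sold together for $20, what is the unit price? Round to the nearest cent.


Total cost: $20
Number of items: 9
Unit price: $20 / 9 = $2.2222... ≈ $2.22

$2.22


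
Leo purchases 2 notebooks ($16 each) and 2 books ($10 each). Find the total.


Cost of notebooks:
2 x $16 = $32
Cost of books:
2 x $10 = $20
Add both:
$32 + $20 = $52

$52


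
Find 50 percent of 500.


Convert percentage to decimal:
50% = 0.5
Multiply:
500 x 0.5 = 250

250


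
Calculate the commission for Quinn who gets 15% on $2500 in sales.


Convert rate to decimal:
15% = 0.15
Multiply by sales:
$2500 x 0.15 = $375

$375


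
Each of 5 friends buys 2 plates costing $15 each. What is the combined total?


Cost per person:
2 x $15 = $30
Group total:
5 x $30 = $150

$150


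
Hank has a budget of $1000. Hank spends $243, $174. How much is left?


Add up expenses:
$243 + $174 = $417
Subtract from budget:
$1000 - $417 = $583

$583


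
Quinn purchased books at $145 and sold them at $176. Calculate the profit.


Selling price = $176
Cost price = $145
Profit = selling price - cost price:
Profit = $176 - $145 = $31

$31


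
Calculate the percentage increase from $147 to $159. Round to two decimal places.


Find the absolute change:
|159 - 147| = 12
Divide by original and multiply by 100:
12 / 147 x 100 = 8.1632...% ≈ 8.16%

8.16%


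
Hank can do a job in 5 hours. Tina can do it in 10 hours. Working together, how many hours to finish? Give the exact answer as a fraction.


Hank's rate: 1/5 of the job per hour
Tina's rate: 1/10 of the job per hour
Combined rate: 1/5 + 1/10 = 3/10 per hour
Time = 1 / (3/10) = 10/3 hours (≈ 3.33 hours)

10/3 hours


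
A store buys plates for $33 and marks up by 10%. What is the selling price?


Calculate the markup amount:
10% of $33 = $3.30
Add to cost:
$33 + $3.30 = $36.30

$36.30


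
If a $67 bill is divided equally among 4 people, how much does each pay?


Total bill: $67
Number of people: 4
Each pays: $67 / 4 = $16.75

$16.75


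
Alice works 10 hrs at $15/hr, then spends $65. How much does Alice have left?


Calculate earnings:
10 x $15 = $150
Subtract spending:
$150 - $65 = $85

$85


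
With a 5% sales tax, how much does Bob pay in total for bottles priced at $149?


Calculate the tax:
5% of $149 = $7.45
Add tax to price:
$149 + $7.45 = $156.45

$156.45


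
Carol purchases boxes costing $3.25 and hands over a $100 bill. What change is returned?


Start with the amount paid:
$100
Subtract the price:
$100 - $3.25 = $96.75

$96.75


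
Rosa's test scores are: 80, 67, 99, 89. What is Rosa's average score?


Add the scores:
80 + 67 + 99 + 89 = 335
Divide by the number of tests:
335 / 4 = 83.75

83.75


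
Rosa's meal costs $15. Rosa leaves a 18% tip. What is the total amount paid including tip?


Calculate the tip:
18% of $15 = $2.70
Add tip to meal cost:
$15 + $2.70 = $17.70

$17.70


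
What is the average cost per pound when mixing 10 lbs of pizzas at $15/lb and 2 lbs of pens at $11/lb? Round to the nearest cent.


Cost of pizzas:
10 x $15 = $150
Cost of pens:
2 x $11 = $22
Total cost: $150 + $22 = $172
Total weight: 12 lbs
Average: $172 / 12 = $14.3333... ≈ $14.33/lb

$14.33/lb


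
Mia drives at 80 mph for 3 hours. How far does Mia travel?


Use the formula: distance = speed x time
Speed = 80 mph, Time = 3 hours
80 x 3 = 240 miles

240 miles


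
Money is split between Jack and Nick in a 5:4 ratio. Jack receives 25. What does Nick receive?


Find the multiplier:
25 / 5 = 5
Apply to Nick's share:
4 x 5 = 20

20


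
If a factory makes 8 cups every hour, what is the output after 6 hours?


Production rate: 8 cups per hour
Time: 6 hours
Total: 8 x 6 = 48 cups

48 cups


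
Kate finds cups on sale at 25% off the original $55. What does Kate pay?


Calculate the discount amount:
25% of $55 = $13.75
Subtract from original:
$55 - $13.75 = $41.25

$41.25


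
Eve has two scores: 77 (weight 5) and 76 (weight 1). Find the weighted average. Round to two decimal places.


Weighted sum:
5 x 77 + 1 x 76 = 461
Total weight:
5 + 1 = 6
Weighted average:
461 / 6 = 76.8333... ≈ 76.83

76.83


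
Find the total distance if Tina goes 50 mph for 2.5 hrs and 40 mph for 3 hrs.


Leg 1 distance:
50 x 2.5 = 125 miles
Leg 2 distance:
40 x 3 = 120 miles
Total distance:
125 + 120 = 245 miles

245 miles


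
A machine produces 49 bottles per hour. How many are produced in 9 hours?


Production rate: 49 bottles per hour
Time: 9 hours
Total: 49 x 9 = 441 bottles

441 bottles


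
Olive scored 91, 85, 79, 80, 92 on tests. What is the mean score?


Add the scores:
91 + 85 + 79 + 80 + 92 = 427
Divide by the number of tests:
427 / 5 = 85.4

85.4


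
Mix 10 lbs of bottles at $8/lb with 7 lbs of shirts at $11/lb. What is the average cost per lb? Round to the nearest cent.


Cost of bottles:
10 x $8 = $80
Cost of shirts:
7 x $11 = $77
Total cost: $80 + $77 = $157
Total weight: 17 lbs
Average: $157 / 17 = $9.2352... ≈ $9.24/lb

$9.24/lb


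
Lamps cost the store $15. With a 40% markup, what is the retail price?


Calculate the markup amount:
40% of $15 = $6
Add to cost:
$15 + $6 = $21

$21


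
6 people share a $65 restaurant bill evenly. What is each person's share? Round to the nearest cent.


Total bill: $65
Number of people: 6
Each pays: $65 / 6 = $10.8333... ≈ $10.83

$10.83


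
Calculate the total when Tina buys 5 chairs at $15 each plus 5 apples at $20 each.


Cost of chairs:
5 x $15 = $75
Cost of apples:
5 x $20 = $100
Add both:
$75 + $100 = $175

$175


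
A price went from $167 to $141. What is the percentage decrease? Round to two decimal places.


Find the absolute change:
|141 - 167| = 26
Divide by original and multiply by 100:
26 / 167 x 100 = 15.5688...% ≈ 15.57%

15.57%


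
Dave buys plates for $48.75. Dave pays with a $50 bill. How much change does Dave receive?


Start with the amount paid:
$50
Subtract the price:
$50 - $48.75 = $1.25

$1.25


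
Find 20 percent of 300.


Convert percentage to decimal:
20% = 0.2
Multiply:
300 x 0.2 = 60

60


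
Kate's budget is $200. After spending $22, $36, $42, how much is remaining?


Add up expenses:
$22 + $36 + $42 = $100
Subtract from budget:
$200 - $100 = $100

$100


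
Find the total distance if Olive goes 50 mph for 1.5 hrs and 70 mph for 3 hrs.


Leg 1 distance:
50 x 1.5 = 75 miles
Leg 2 distance:
70 x 3 = 210 miles
Total distance:
75 + 210 = 285 miles

285 miles


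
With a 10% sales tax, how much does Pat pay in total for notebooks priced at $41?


Calculate the tax:
10% of $41 = $4.10
Add tax to price:
$41 + $4.10 = $45.10

$45.10


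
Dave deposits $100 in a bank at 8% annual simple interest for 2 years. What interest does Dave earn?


Use the formula I = P x R x T / 100
P x R x T = 100 x 8 x 2 = 1600
I = 1600 / 100 = $16

$16


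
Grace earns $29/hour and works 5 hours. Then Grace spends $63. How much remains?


Calculate earnings:
5 x $29 = $145
Subtract spending:
$145 - $63 = $82

$82


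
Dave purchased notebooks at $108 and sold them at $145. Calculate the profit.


Selling price = $145
Cost price = $108
Profit = selling price - cost price:
Profit = $145 - $108 = $37

$37


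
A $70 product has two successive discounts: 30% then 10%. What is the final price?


First discount:
30% of $70 = $21
Price after first discount:
$70 - $21 = $49
Second discount:
10% of $49 = $4.90
Final price:
$49 - $4.90 = $44.10

$44.10


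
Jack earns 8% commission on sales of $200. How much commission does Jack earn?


Convert rate to decimal:
8% = 0.08
Multiply by sales:
$200 x 0.08 = $16

$16


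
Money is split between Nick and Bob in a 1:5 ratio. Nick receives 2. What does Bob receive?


Find the multiplier:
2 / 1 = 2
Apply to Bob's share:
5 x 2 = 10

10


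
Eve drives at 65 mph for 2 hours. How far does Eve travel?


Use the formula: distance = speed x time
Speed = 65 mph, Time = 2 hours
65 x 2 = 130 miles

130 miles


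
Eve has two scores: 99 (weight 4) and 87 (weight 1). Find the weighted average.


Weighted sum:
4 x 99 + 1 x 87 = 483
Total weight:
4 + 1 = 5
Weighted average:
483 / 5 = 96.6

96.6


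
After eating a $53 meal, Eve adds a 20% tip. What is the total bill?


Calculate the tip:
20% of $53 = $10.60
Add tip to meal cost:
$53 + $10.60 = $63.60

$63.60


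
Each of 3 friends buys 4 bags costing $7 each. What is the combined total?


Cost per person:
4 x $7 = $28
Group total:
3 x $28 = $84

$84


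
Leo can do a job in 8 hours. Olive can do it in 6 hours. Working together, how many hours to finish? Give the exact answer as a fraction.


Leo's rate: 1/8 of the job per hour
Olive's rate: 1/6 of the job per hour
Combined rate: 1/8 + 1/6 = 7/24 per hour
Time = 1 / (7/24) = 24/7 hours (≈ 3.43 hours)

24/7 hours


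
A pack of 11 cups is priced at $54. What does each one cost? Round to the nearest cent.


Total cost: $54
Number of items: 11
Unit price: $54 / 11 = $4.9090... ≈ $4.91

$4.91


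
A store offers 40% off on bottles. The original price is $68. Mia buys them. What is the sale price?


Calculate the discount amount:
40% of $68 = $27.20
Subtract from original:
$68 - $27.20 = $40.80

$40.80


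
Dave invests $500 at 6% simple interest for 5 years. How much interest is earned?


Use the formula I = P x R x T / 100
P x R x T = 500 x 6 x 5 = 15000
I = 15000 / 100 = $150

$150


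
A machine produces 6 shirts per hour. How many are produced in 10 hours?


Production rate: 6 shirts per hour
Time: 10 hours
Total: 6 x 10 = 60 shirts

60 shirts


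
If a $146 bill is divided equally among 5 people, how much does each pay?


Total bill: $146
Number of people: 5
Each pays: $146 / 5 = $29.20

$29.20


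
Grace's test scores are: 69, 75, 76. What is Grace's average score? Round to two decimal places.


Add the scores:
69 + 75 + 76 = 220
Divide by the number of tests:
220 / 3 = 73.3333... ≈ 73.33

73.33


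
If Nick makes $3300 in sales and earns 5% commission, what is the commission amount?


Convert rate to decimal:
5% = 0.05
Multiply by sales:
$3300 x 0.05 = $165

$165


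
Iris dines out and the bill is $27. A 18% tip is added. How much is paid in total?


Calculate the tip:
18% of $27 = $4.86
Add tip to meal cost:
$27 + $4.86 = $31.86

$31.86


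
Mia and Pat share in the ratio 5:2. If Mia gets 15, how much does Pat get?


Find the multiplier:
15 / 5 = 3
Apply to Pat's share:
2 x 3 = 6

6


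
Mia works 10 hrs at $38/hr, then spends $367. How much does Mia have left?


Calculate earnings:
10 x $38 = $380
Subtract spending:
$380 - $367 = $13

$13


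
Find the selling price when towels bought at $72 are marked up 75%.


Calculate the markup amount:
75% of $72 = $54
Add to cost:
$72 + $54 = $126

$126


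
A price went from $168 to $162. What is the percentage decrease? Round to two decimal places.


Find the absolute change:
|162 - 168| = 6
Divide by original and multiply by 100:
6 / 168 x 100 = 3.5714...% ≈ 3.57%

3.57%


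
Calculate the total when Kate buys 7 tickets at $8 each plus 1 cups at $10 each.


Cost of tickets:
7 x $8 = $56
Cost of cups:
1 x $10 = $10
Add both:
$56 + $10 = $66

$66


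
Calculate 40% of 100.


Convert percentage to decimal:
40% = 0.4
Multiply:
100 x 0.4 = 40

40


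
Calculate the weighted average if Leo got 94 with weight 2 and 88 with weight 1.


Weighted sum:
2 x 94 + 1 x 88 = 276
Total weight:
2 + 1 = 3
Weighted average:
276 / 3 = 92

92


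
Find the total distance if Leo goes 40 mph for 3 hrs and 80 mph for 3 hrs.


Leg 1 distance:
40 x 3 = 120 miles
Leg 2 distance:
80 x 3 = 240 miles
Total distance:
120 + 240 = 360 miles

360 miles


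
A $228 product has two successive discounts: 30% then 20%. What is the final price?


First discount:
30% of $228 = $68.40
Price after first discount:
$228 - $68.40 = $159.60
Second discount:
20% of $159.60 = $31.92
Final price:
$159.60 - $31.92 = $127.68

$127.68


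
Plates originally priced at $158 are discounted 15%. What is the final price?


Calculate the discount amount:
15% of $158 = $23.70
Subtract from original:
$158 - $23.70 = $134.30

$134.30


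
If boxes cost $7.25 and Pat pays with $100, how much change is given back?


Start with the amount paid:
$100
Subtract the price:
$100 - $7.25 = $92.75

$92.75


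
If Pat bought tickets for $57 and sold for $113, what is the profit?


Selling price = $113
Cost price = $57
Profit = selling price - cost price:
Profit = $113 - $57 = $56

$56


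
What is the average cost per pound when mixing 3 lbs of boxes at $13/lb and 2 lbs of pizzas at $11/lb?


Cost of boxes:
3 x $13 = $39
Cost of pizzas:
2 x $11 = $22
Total cost: $39 + $22 = $61
Total weight: 5 lbs
Average: $61 / 5 = $12.20/lb

$12.20/lb


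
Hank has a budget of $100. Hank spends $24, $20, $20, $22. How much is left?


Add up expenses:
$24 + $20 + $20 + $22 = $86
Subtract from budget:
$100 - $86 = $14

$14


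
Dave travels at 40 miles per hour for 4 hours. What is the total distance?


Use the formula: distance = speed x time
Speed = 40 mph, Time = 4 hours
40 x 4 = 160 miles

160 miles


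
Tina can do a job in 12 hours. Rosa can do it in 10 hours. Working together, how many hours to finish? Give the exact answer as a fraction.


Tina's rate: 1/12 of the job per hour
Rosa's rate: 1/10 of the job per hour
Combined rate: 1/12 + 1/10 = 11/60 per hour
Time = 1 / (11/60) = 60/11 hours (≈ 5.45 hours)

60/11 hours


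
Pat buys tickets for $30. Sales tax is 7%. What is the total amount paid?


Calculate the tax:
7% of $30 = $2.10
Add tax to price:
$30 + $2.10 = $32.10

$32.10


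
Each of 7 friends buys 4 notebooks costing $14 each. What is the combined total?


Cost per person:
4 x $14 = $56
Group total:
7 x $56 = $392

$392


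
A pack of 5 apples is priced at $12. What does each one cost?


Total cost: $12
Number of items: 5
Unit price: $12 / 5 = $2.40

$2.40


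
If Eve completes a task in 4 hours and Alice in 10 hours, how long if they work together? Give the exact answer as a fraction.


Eve's rate: 1/4 of the job per hour
Alice's rate: 1/10 of the job per hour
Combined rate: 1/4 + 1/10 = 7/20 per hour
Time = 1 / (7/20) = 20/7 hours (≈ 2.86 hours)

20/7 hours


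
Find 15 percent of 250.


Convert percentage to decimal:
15% = 0.15
Multiply:
250 x 0.15 = 37.5

37.5


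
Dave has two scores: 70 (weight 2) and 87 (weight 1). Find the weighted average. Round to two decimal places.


Weighted sum:
2 x 70 + 1 x 87 = 227
Total weight:
2 + 1 = 3
Weighted average:
227 / 3 = 75.6666... ≈ 75.67

75.67


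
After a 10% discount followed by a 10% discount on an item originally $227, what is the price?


First discount:
10% of $227 = $22.70
Price after first discount:
$227 - $22.70 = $204.30
Second discount:
10% of $204.30 = $20.43
Final price:
$204.30 - $20.43 = $183.87

$183.87


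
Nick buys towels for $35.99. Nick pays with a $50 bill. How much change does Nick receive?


Start with the amount paid:
$50
Subtract the price:
$50 - $35.99 = $14.01

$14.01


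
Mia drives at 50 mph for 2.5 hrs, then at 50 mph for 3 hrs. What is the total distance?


Leg 1 distance:
50 x 2.5 = 125 miles
Leg 2 distance:
50 x 3 = 150 miles
Total distance:
125 + 150 = 275 miles

275 miles


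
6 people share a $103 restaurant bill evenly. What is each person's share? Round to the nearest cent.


Total bill: $103
Number of people: 6
Each pays: $103 / 6 = $17.1666... ≈ $17.17

$17.17


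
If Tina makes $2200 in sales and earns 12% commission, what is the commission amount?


Convert rate to decimal:
12% = 0.12
Multiply by sales:
$2200 x 0.12 = $264

$264


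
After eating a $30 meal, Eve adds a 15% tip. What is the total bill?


Calculate the tip:
15% of $30 = $4.50
Add tip to meal cost:
$30 + $4.50 = $34.50

$34.50


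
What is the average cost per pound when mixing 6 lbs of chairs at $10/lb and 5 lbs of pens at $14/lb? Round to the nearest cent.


Cost of chairs:
6 x $10 = $60
Cost of pens:
5 x $14 = $70
Total cost: $60 + $70 = $130
Total weight: 11 lbs
Average: $130 / 11 = $11.8181... ≈ $11.82/lb

$11.82/lb


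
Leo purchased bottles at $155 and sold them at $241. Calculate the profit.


Selling price = $241
Cost price = $155
Profit = selling price - cost price:
Profit = $241 - $155 = $86

$86


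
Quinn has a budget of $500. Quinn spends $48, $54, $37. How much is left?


Add up expenses:
$48 + $54 + $37 = $139
Subtract from budget:
$500 - $139 = $361

$361


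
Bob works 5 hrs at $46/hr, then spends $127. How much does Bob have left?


Calculate earnings:
5 x $46 = $230
Subtract spending:
$230 - $127 = $103

$103


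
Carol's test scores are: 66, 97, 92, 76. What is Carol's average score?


Add the scores:
66 + 97 + 92 + 76 = 331
Divide by the number of tests:
331 / 4 = 82.75

82.75


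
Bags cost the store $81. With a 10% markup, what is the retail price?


Calculate the markup amount:
10% of $81 = $8.10
Add to cost:
$81 + $8.10 = $89.10

$89.10


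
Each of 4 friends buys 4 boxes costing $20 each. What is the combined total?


Cost per person:
4 x $20 = $80
Group total:
4 x $80 = $320

$320


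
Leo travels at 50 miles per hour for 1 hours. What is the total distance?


Use the formula: distance = speed x time
Speed = 50 mph, Time = 1 hours
50 x 1 = 50 miles

50 miles


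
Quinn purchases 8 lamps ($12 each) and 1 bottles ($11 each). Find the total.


Cost of lamps:
8 x $12 = $96
Cost of bottles:
1 x $11 = $11
Add both:
$96 + $11 = $107

$107


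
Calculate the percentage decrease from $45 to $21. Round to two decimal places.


Find the absolute change:
|21 - 45| = 24
Divide by original and multiply by 100:
24 / 45 x 100 = 53.3333...% ≈ 53.33%

53.33%


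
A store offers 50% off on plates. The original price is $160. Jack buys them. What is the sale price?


Calculate the discount amount:
50% of $160 = $80
Subtract from original:
$160 - $80 = $80

$80


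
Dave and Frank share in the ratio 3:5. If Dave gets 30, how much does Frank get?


Find the multiplier:
30 / 3 = 10
Apply to Frank's share:
5 x 10 = 50

50


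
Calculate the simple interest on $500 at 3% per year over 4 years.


Use the formula I = P x R x T / 100
P x R x T = 500 x 3 x 4 = 6000
I = 6000 / 100 = $60

$60


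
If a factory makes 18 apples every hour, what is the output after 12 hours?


Production rate: 18 apples per hour
Time: 12 hours
Total: 18 x 12 = 216 apples

216 apples


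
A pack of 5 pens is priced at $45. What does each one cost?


Total cost: $45
Number of items: 5
Unit price: $45 / 5 = $9

$9


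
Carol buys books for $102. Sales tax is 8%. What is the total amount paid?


Calculate the tax:
8% of $102 = $8.16
Add tax to price:
$102 + $8.16 = $110.16

$110.16


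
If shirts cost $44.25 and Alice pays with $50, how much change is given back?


Start with the amount paid:
$50
Subtract the price:
$50 - $44.25 = $5.75

$5.75


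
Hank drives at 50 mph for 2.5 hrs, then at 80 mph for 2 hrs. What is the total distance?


Leg 1 distance:
50 x 2.5 = 125 miles
Leg 2 distance:
80 x 2 = 160 miles
Total distance:
125 + 160 = 285 miles

285 miles


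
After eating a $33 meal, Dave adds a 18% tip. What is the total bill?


Calculate the tip:
18% of $33 = $5.94
Add tip to meal cost:
$33 + $5.94 = $38.94

$38.94
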